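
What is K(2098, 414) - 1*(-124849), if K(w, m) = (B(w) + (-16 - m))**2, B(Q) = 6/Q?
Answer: 340845402938/1100401 ≈ 3.0975e+5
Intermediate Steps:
K(w, m) = (-16 - m + 6/w)**2 (K(w, m) = (6/w + (-16 - m))**2 = (-16 - m + 6/w)**2)
K(2098, 414) - 1*(-124849) = (-6 + 2098*(16 + 414))**2/2098**2 - 1*(-124849) = (-6 + 2098*430)**2/4401604 + 124849 = (-6 + 902140)**2/4401604 + 124849 = (1/4401604)*902134**2 + 124849 = (1/4401604)*813845753956 + 124849 = 203461438489/1100401 + 124849 = 340845402938/1100401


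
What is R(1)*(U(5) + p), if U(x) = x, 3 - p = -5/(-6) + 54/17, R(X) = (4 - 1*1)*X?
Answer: 407/34 ≈ 11.971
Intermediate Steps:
R(X) = 3*X (R(X) = (4 - 1)*X = 3*X)
p = -103/102 (p = 3 - (-5/(-6) + 54/17) = 3 - (-5*(-1/6) + 54*(1/17)) = 3 - (5/6 + 54/17) = 3 - 1*409/102 = 3 - 409/102 = -103/102 ≈ -1.0098)
R(1)*(U(5) + p) = (3*1)*(5 - 103/102) = 3*(407/102) = 407/34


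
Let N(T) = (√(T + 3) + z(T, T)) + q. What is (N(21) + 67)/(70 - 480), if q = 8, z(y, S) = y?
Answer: -48/205 - √6/205 ≈ -0.24610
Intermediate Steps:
N(T) = 8 + T + √(3 + T) (N(T) = (√(T + 3) + T) + 8 = (√(3 + T) + T) + 8 = (T + √(3 + T)) + 8 = 8 + T + √(3 + T))
(N(21) + 67)/(70 - 480) = ((8 + 21 + √(3 + 21)) + 67)/(70 - 480) = ((8 + 21 + √24) + 67)/(-410) = ((8 + 21 + 2*√6) + 67)*(-1/410) = ((29 + 2*√6) + 67)*(-1/410) = (96 + 2*√6)*(-1/410) = -48/205 - √6/205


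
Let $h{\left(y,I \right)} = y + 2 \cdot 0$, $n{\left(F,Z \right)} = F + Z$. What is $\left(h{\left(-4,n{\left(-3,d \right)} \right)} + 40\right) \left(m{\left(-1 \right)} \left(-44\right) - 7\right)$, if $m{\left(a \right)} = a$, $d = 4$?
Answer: $1332$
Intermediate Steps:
$h{\left(y,I \right)} = y$ ($h{\left(y,I \right)} = y + 0 = y$)
$\left(h{\left(-4,n{\left(-3,d \right)} \right)} + 40\right) \left(m{\left(-1 \right)} \left(-44\right) - 7\right) = \left(-4 + 40\right) \left(\left(-1\right) \left(-44\right) - 7\right) = 36 \left(44 - 7\right) = 36 \cdot 37 = 1332$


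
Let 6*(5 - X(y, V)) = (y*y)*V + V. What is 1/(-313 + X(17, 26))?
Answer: -3/4694 ≈ -0.00063911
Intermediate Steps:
X(y, V) = 5 - V/6 - V*y**2/6 (X(y, V) = 5 - ((y*y)*V + V)/6 = 5 - (y**2*V + V)/6 = 5 - (V*y**2 + V)/6 = 5 - (V + V*y**2)/6 = 5 + (-V/6 - V*y**2/6) = 5 - V/6 - V*y**2/6)
1/(-313 + X(17, 26)) = 1/(-313 + (5 - 1/6*26 - 1/6*26*17**2)) = 1/(-313 + (5 - 13/3 - 1/6*26*289)) = 1/(-313 + (5 - 13/3 - 3757/3)) = 1/(-313 - 3755/3) = 1/(-4694/3) = -3/4694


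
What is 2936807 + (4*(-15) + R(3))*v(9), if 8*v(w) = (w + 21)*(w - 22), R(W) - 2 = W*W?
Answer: 11756783/4 ≈ 2.9392e+6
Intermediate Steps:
R(W) = 2 + W² (R(W) = 2 + W*W = 2 + W²)
v(w) = (-22 + w)*(21 + w)/8 (v(w) = ((w + 21)*(w - 22))/8 = ((21 + w)*(-22 + w))/8 = ((-22 + w)*(21 + w))/8 = (-22 + w)*(21 + w)/8)
2936807 + (4*(-15) + R(3))*v(9) = 2936807 + (4*(-15) + (2 + 3²))*(-231/4 - ⅛*9 + (⅛)*9²) = 2936807 + (-60 + (2 + 9))*(-231/4 - 9/8 + (⅛)*81) = 2936807 + (-60 + 11)*(-231/4 - 9/8 + 81/8) = 2936807 - 49*(-195/4) = 2936807 + 9555/4 = 11756783/4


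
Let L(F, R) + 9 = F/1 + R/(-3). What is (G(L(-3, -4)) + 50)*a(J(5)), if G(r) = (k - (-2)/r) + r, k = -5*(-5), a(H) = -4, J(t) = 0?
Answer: -3079/12 ≈ -256.58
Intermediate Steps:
k = 25
L(F, R) = -9 + F - R/3 (L(F, R) = -9 + (F/1 + R/(-3)) = -9 + (F*1 + R*(-⅓)) = -9 + (F - R/3) = -9 + F - R/3)
G(r) = 25 + r + 2/r (G(r) = (25 - (-2)/r) + r = (25 + 2/r) + r = 25 + r + 2/r)
(G(L(-3, -4)) + 50)*a(J(5)) = ((25 + (-9 - 3 - ⅓*(-4)) + 2/(-9 - 3 - ⅓*(-4))) + 50)*(-4) = ((25 + (-9 - 3 + 4/3) + 2/(-9 - 3 + 4/3)) + 50)*(-4) = ((25 - 32/3 + 2/(-32/3)) + 50)*(-4) = ((25 - 32/3 + 2*(-3/32)) + 50)*(-4) = ((25 - 32/3 - 3/16) + 50)*(-4) = (679/48 + 50)*(-4) = (3079/48)*(-4) = -3079/12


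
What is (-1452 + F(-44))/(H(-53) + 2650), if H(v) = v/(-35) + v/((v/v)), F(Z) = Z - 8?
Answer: -13160/22737 ≈ -0.57879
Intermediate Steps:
F(Z) = -8 + Z
H(v) = 34*v/35 (H(v) = v*(-1/35) + v/1 = -v/35 + v*1 = -v/35 + v = 34*v/35)
(-1452 + F(-44))/(H(-53) + 2650) = (-1452 + (-8 - 44))/((34/35)*(-53) + 2650) = (-1452 - 52)/(-1802/35 + 2650) = -1504/90948/35 = -1504*35/90948 = -13160/22737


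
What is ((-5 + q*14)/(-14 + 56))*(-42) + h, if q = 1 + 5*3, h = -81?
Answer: -300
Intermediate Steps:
q = 16 (q = 1 + 15 = 16)
((-5 + q*14)/(-14 + 56))*(-42) + h = ((-5 + 16*14)/(-14 + 56))*(-42) - 81 = ((-5 + 224)/42)*(-42) - 81 = (219*(1/42))*(-42) - 81 = (73/14)*(-42) - 81 = -219 - 81 = -300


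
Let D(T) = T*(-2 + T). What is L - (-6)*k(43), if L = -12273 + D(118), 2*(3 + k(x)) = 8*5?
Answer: 1517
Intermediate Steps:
k(x) = 17 (k(x) = -3 + (8*5)/2 = -3 + (½)*40 = -3 + 20 = 17)
L = 1415 (L = -12273 + 118*(-2 + 118) = -12273 + 118*116 = -12273 + 13688 = 1415)
L - (-6)*k(43) = 1415 - (-6)*17 = 1415 - 1*(-102) = 1415 + 102 = 1517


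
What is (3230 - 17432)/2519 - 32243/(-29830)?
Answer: -18022397/3954830 ≈ -4.5571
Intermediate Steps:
(3230 - 17432)/2519 - 32243/(-29830) = -14202*1/2519 - 32243*(-1/29830) = -14202/2519 + 1697/1570 = -18022397/3954830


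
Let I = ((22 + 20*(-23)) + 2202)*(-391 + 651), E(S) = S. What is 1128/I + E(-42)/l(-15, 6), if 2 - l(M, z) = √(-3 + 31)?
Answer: 33466/9555 + 7*√7/2 ≈ 12.763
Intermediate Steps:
l(M, z) = 2 - 2*√7 (l(M, z) = 2 - √(-3 + 31) = 2 - √28 = 2 - 2*√7)
I = 458640 (I = ((22 - 460) + 2202)*260 = (-438 + 2202)*260 = 1764*260 = 458640)
1128/I + E(-42)/l(-15, 6) = 1128/458640 - 42/(2 - 2*√7) = 1128*(1/458640) - 42/(2 - 2*√7) = 47/19110 - 42/(2 - 2*√7)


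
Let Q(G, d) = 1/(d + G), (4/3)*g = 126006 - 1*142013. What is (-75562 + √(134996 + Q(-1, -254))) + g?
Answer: -350269/4 + √8778114645/255 ≈ -87200.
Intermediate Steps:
g = -48021/4 (g = 3*(126006 - 1*142013)/4 = 3*(126006 - 142013)/4 = (¾)*(-16007) = -48021/4 ≈ -12005.)
Q(G, d) = 1/(G + d)
(-75562 + √(134996 + Q(-1, -254))) + g = (-75562 + √(134996 + 1/(-1 - 254))) - 48021/4 = (-75562 + √(134996 + 1/(-255))) - 48021/4 = (-75562 + √(134996 - 1/255)) - 48021/4 = (-75562 + √(34423979/255)) - 48021/4 = (-75562 + √8778114645/255) - 48021/4 = -350269/4 + √8778114645/255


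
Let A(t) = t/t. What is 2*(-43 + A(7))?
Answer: -84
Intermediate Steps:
A(t) = 1
2*(-43 + A(7)) = 2*(-43 + 1) = 2*(-42) = -84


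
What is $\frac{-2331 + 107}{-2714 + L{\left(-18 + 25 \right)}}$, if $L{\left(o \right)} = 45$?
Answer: $\frac{2224}{2669} \approx 0.83327$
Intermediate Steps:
$\frac{-2331 + 107}{-2714 + L{\left(-18 + 25 \right)}} = \frac{-2331 + 107}{-2714 + 45} = - \frac{2224}{-2669} = \left(-2224\right) \left(- \frac{1}{2669}\right) = \frac{2224}{2669}$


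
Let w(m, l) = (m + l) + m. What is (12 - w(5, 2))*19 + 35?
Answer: 35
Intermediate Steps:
w(m, l) = l + 2*m (w(m, l) = (l + m) + m = l + 2*m)
(12 - w(5, 2))*19 + 35 = (12 - (2 + 2*5))*19 + 35 = (12 - (2 + 10))*19 + 35 = (12 - 1*12)*19 + 35 = (12 - 12)*19 + 35 = 0*19 + 35 = 0 + 35 = 35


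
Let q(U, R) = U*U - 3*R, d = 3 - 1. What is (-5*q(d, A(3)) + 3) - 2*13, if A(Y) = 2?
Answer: -13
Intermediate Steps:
d = 2
q(U, R) = U² - 3*R
(-5*q(d, A(3)) + 3) - 2*13 = (-5*(2² - 3*2) + 3) - 2*13 = (-5*(4 - 6) + 3) - 26 = (-5*(-2) + 3) - 26 = (10 + 3) - 26 = 13 - 26 = -13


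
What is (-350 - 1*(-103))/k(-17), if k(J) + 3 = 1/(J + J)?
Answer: 8398/103 ≈ 81.534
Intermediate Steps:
k(J) = -3 + 1/(2*J) (k(J) = -3 + 1/(J + J) = -3 + 1/(2*J))
(-350 - 1*(-103))/k(-17) = (-350 - 1*(-103))/(-3 + (1/2)/(-17)) = (-350 + 103)/(-3 + (1/2)*(-1/17)) = -247/(-3 - 1/34) = -247/(-103/34) = -247*(-34/103) = 8398/103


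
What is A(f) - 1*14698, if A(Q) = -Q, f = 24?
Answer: -14722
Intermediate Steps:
A(f) - 1*14698 = -1*24 - 1*14698 = -24 - 14698 = -14722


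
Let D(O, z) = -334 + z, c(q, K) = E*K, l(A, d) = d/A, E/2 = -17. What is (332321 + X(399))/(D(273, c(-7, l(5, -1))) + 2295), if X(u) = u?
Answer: 1663600/9839 ≈ 169.08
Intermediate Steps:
E = -34 (E = 2*(-17) = -34)
c(q, K) = -34*K
(332321 + X(399))/(D(273, c(-7, l(5, -1))) + 2295) = (332321 + 399)/((-334 - (-34)/5) + 2295) = 332720/((-334 - (-34)/5) + 2295) = 332720/((-334 - 34*(-⅕)) + 2295) = 332720/((-334 + 34/5) + 2295) = 332720/(-1636/5 + 2295) = 332720/(9839/5) = 332720*(5/9839) = 1663600/9839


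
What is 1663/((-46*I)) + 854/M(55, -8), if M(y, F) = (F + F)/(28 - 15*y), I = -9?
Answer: 70452685/1656 ≈ 42544.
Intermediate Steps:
M(y, F) = 2*F/(28 - 15*y) (M(y, F) = (2*F)/(28 - 15*y) = 2*F/(28 - 15*y))
1663/((-46*I)) + 854/M(55, -8) = 1663/((-46*(-9))) + 854/((-2*(-8)/(-28 + 15*55))) = 1663/414 + 854/((-2*(-8)/(-28 + 825))) = 1663*(1/414) + 854/((-2*(-8)/797)) = 1663/414 + 854/((-2*(-8)*1/797)) = 1663/414 + 854/(16/797) = 1663/414 + 854*(797/16) = 1663/414 + 340319/8 = 70452685/1656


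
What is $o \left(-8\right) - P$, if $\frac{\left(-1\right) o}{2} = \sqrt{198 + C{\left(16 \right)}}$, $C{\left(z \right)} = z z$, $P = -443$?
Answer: $443 + 16 \sqrt{454} \approx 783.92$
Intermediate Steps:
$C{\left(z \right)} = z^{2}$
$o = - 2 \sqrt{454}$ ($o = - 2 \sqrt{198 + 16^{2}} = - 2 \sqrt{198 + 256} = - 2 \sqrt{454} \approx -42.615$)
$o \left(-8\right) - P = - 2 \sqrt{454} \left(-8\right) - -443 = 16 \sqrt{454} + 443 = 443 + 16 \sqrt{454}$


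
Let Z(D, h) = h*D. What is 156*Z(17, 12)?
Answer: 31824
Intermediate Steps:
Z(D, h) = D*h
156*Z(17, 12) = 156*(17*12) = 156*204 = 31824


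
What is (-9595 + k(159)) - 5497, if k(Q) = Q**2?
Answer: 10189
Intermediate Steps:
(-9595 + k(159)) - 5497 = (-9595 + 159**2) - 5497 = (-9595 + 25281) - 5497 = 15686 - 5497 = 10189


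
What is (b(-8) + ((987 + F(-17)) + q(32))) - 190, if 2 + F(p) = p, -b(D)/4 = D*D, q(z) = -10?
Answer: 512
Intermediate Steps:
b(D) = -4*D² (b(D) = -4*D*D = -4*D²)
F(p) = -2 + p
(b(-8) + ((987 + F(-17)) + q(32))) - 190 = (-4*(-8)² + ((987 + (-2 - 17)) - 10)) - 190 = (-4*64 + ((987 - 19) - 10)) - 190 = (-256 + (968 - 10)) - 190 = (-256 + 958) - 190 = 702 - 190 = 512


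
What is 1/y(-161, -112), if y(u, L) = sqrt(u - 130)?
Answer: -I*sqrt(291)/291 ≈ -0.058621*I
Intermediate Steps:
y(u, L) = sqrt(-130 + u)
1/y(-161, -112) = 1/(sqrt(-130 - 161)) = 1/(sqrt(-291)) = 1/(I*sqrt(291)) = -I*sqrt(291)/291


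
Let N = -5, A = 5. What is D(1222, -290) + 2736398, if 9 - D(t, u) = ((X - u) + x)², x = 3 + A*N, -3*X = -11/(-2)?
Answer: 95960243/36 ≈ 2.6656e+6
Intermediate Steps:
X = -11/6 (X = -(-11)/(3*(-2)) = -(-11)*(-1)/(3*2) = -⅓*11/2 = -11/6 ≈ -1.8333)
x = -22 (x = 3 + 5*(-5) = 3 - 25 = -22)
D(t, u) = 9 - (-143/6 - u)² (D(t, u) = 9 - ((-11/6 - u) - 22)² = 9 - (-143/6 - u)²)
D(1222, -290) + 2736398 = (9 - (143 + 6*(-290))²/36) + 2736398 = (9 - (143 - 1740)²/36) + 2736398 = (9 - 1/36*(-1597)²) + 2736398 = (9 - 1/36*2550409) + 2736398 = (9 - 2550409/36) + 2736398 = -2550085/36 + 2736398 = 95960243/36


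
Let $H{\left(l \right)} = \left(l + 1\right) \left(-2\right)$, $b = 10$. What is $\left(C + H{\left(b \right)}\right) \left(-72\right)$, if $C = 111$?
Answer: $-6408$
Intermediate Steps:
$H{\left(l \right)} = -2 - 2 l$ ($H{\left(l \right)} = \left(1 + l\right) \left(-2\right) = -2 - 2 l$)
$\left(C + H{\left(b \right)}\right) \left(-72\right) = \left(111 - 22\right) \left(-72\right) = 89 \left(-72\right) = -6408$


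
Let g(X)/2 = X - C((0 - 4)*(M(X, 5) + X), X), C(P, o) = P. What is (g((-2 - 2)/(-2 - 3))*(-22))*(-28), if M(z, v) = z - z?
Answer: 4928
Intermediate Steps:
M(z, v) = 0
g(X) = 10*X (g(X) = 2*(X - (0 - 4)*(0 + X)) = 2*(X - (-4)*X) = 2*(X + 4*X) = 2*(5*X) = 10*X)
(g((-2 - 2)/(-2 - 3))*(-22))*(-28) = ((10*((-2 - 2)/(-2 - 3)))*(-22))*(-28) = ((10*(-4/(-5)))*(-22))*(-28) = ((10*(-4*(-⅕)))*(-22))*(-28) = ((10*(⅘))*(-22))*(-28) = (8*(-22))*(-28) = -176*(-28) = 4928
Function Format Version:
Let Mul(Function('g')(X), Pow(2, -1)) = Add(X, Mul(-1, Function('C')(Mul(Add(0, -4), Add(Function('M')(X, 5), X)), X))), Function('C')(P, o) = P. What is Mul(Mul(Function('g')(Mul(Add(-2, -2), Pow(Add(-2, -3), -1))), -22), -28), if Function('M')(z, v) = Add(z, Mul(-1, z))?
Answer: 4928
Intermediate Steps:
Function('M')(z, v) = 0
Function('g')(X) = Mul(10, X) (Function('g')(X) = Mul(2, Add(X, Mul(-1, Mul(Add(0, -4), Add(0, X))))) = Mul(2, Add(X, Mul(-1, Mul(-4, X)))) = Mul(2, Add(X, Mul(4, X))) = Mul(2, Mul(5, X)) = Mul(10, X))
Mul(Mul(Function('g')(Mul(Add(-2, -2), Pow(Add(-2, -3), -1))), -22), -28) = Mul(Mul(Mul(10, Mul(Add(-2, -2), Pow(Add(-2, -3), -1))), -22), -28) = Mul(Mul(Mul(10, Mul(-4, Pow(-5, -1))), -22), -28) = Mul(Mul(Mul(10, Mul(-4, Rational(-1, 5))), -22), -28) = Mul(Mul(Mul(10, Rational(4, 5)), -22), -28) = Mul(Mul(8, -22), -28) = Mul(-176, -28) = 4928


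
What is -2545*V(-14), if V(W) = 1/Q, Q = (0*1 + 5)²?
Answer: -509/5 ≈ -101.80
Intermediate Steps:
Q = 25 (Q = (0 + 5)² = 5² = 25)
V(W) = 1/25
-2545*V(-14) = -2545*1/25 = -509/5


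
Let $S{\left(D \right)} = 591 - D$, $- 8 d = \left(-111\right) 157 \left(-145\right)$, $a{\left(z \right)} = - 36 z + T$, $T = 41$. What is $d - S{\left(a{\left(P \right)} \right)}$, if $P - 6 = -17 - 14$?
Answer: $- \frac{2524115}{8} \approx -3.1551 \cdot 10^{5}$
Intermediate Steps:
$P = -25$ ($P = 6 - 31 = -25$)
$a{\left(z \right)} = 41 - 36 z$ ($a{\left(z \right)} = - 36 z + 41 = 41 - 36 z$)
$d = - \frac{2526915}{8}$ ($d = - \frac{\left(-111\right) 157 \left(-145\right)}{8} = - \frac{\left(-17427\right) \left(-145\right)}{8} = \left(- \frac{1}{8}\right) 2526915 = - \frac{2526915}{8} \approx -3.1586 \cdot 10^{5}$)
$d - S{\left(a{\left(P \right)} \right)} = - \frac{2526915}{8} - \left(591 - \left(41 - -900\right)\right) = - \frac{2526915}{8} - \left(591 - \left(41 + 900\right)\right) = - \frac{2526915}{8} - \left(591 - 941\right) = - \frac{2526915}{8} - -350 = - \frac{2526915}{8} + 350 = - \frac{2524115}{8}$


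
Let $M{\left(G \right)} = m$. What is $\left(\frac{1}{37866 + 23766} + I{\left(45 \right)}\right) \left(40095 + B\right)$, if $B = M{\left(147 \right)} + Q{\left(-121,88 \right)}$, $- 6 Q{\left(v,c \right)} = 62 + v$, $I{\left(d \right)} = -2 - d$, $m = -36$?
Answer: $- \frac{696405058339}{369792} \approx -1.8832 \cdot 10^{6}$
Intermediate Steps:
$M{\left(G \right)} = -36$
$Q{\left(v,c \right)} = - \frac{31}{3} - \frac{v}{6}$ ($Q{\left(v,c \right)} = - \frac{62 + v}{6} = - \frac{31}{3} - \frac{v}{6}$)
$B = - \frac{157}{6}$ ($B = -36 - - \frac{59}{6} = -36 + \left(- \frac{31}{3} + \frac{121}{6}\right) = -36 + \frac{59}{6} = - \frac{157}{6} \approx -26.167$)
$\left(\frac{1}{37866 + 23766} + I{\left(45 \right)}\right) \left(40095 + B\right) = \left(\frac{1}{37866 + 23766} - 47\right) \left(40095 - \frac{157}{6}\right) = \left(\frac{1}{61632} - 47\right) \frac{240413}{6} = \left(- \frac{2896703}{61632}\right) \frac{240413}{6} = - \frac{696405058339}{369792}$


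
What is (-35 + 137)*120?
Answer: 12240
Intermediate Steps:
(-35 + 137)*120 = 102*120 = 12240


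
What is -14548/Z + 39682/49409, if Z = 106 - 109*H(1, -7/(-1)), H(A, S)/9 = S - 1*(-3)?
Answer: 275969065/119866234 ≈ 2.3023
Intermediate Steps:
H(A, S) = 27 + 9*S (H(A, S) = 9*(S - 1*(-3)) = 9*(S + 3) = 9*(3 + S) = 27 + 9*S)
Z = -9704 (Z = 106 - 109*(27 + 9*(-7/(-1))) = 106 - 109*(27 + 9*(-7*(-1))) = 106 - 109*(27 + 9*7) = 106 - 109*(27 + 63) = 106 - 109*90 = 106 - 9810 = -9704)
-14548/Z + 39682/49409 = -14548/(-9704) + 39682/49409 = -14548*(-1/9704) + 39682*(1/49409) = 3637/2426 + 39682/49409 = 275969065/119866234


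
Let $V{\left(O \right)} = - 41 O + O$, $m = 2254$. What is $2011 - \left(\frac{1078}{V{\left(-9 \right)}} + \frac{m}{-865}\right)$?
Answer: $\frac{62610437}{31140} \approx 2010.6$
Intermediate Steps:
$V{\left(O \right)} = - 40 O$
$2011 - \left(\frac{1078}{V{\left(-9 \right)}} + \frac{m}{-865}\right) = 2011 - \left(\frac{1078}{\left(-40\right) \left(-9\right)} + \frac{2254}{-865}\right) = 2011 - \left(\frac{1078}{360} + 2254 \left(- \frac{1}{865}\right)\right) = 2011 - \left(1078 \cdot \frac{1}{360} - \frac{2254}{865}\right) = 2011 - \left(\frac{539}{180} - \frac{2254}{865}\right) = 2011 - \frac{12103}{31140} = \frac{62610437}{31140}$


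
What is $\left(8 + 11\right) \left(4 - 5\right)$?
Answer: $-19$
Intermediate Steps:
$\left(8 + 11\right) \left(4 - 5\right) = 19 \left(-1\right) = -19$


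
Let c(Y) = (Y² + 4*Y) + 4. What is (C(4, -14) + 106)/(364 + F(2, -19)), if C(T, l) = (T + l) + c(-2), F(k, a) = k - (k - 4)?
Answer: 6/23 ≈ 0.26087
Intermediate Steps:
F(k, a) = 4 (F(k, a) = k - (-4 + k) = k + (4 - k) = 4)
c(Y) = 4 + Y² + 4*Y
C(T, l) = T + l (C(T, l) = (T + l) + (4 + (-2)² + 4*(-2)) = (T + l) + (4 + 4 - 8) = (T + l) + 0 = T + l)
(C(4, -14) + 106)/(364 + F(2, -19)) = ((4 - 14) + 106)/(364 + 4) = (-10 + 106)/368 = 96*(1/368) = 6/23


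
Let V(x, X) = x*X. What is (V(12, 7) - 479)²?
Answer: 156025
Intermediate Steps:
V(x, X) = X*x
(V(12, 7) - 479)² = (7*12 - 479)² = (84 - 479)² = (-395)² = 156025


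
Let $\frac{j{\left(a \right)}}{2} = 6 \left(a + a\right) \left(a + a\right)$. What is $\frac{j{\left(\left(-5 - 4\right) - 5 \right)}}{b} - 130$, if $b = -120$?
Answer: $- \frac{1042}{5} \approx -208.4$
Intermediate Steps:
$j{\left(a \right)} = 48 a^{2}$ ($j{\left(a \right)} = 2 \cdot 6 \left(a + a\right) \left(a + a\right) = 2 \cdot 6 \cdot 2 a 2 a = 2 \cdot 12 a 2 a = 2 \cdot 24 a^{2} = 48 a^{2}$)
$\frac{j{\left(\left(-5 - 4\right) - 5 \right)}}{b} - 130 = \frac{48 \left(\left(-5 - 4\right) - 5\right)^{2}}{-120} - 130 = 48 \left(-9 - 5\right)^{2} \left(- \frac{1}{120}\right) - 130 = 48 \left(-14\right)^{2} \left(- \frac{1}{120}\right) - 130 = 48 \cdot 196 \left(- \frac{1}{120}\right) - 130 = 9408 \left(- \frac{1}{120}\right) - 130 = - \frac{392}{5} - 130 = - \frac{1042}{5}$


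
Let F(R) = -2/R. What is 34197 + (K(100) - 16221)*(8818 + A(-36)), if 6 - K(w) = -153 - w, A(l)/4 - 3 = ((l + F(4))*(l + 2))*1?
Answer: -220145631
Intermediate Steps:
A(l) = 12 + 4*(2 + l)*(-1/2 + l) (A(l) = 12 + 4*(((l - 2/4)*(l + 2))*1) = 12 + 4*(((l - 2*1/4)*(2 + l))*1) = 12 + 4*(((l - 1/2)*(2 + l))*1) = 12 + 4*(((-1/2 + l)*(2 + l))*1) = 12 + 4*(((2 + l)*(-1/2 + l))*1) = 12 + 4*((2 + l)*(-1/2 + l)) = 12 + 4*(2 + l)*(-1/2 + l))
K(w) = 159 + w (K(w) = 6 - (-153 - w) = 6 + (153 + w) = 159 + w)
34197 + (K(100) - 16221)*(8818 + A(-36)) = 34197 + ((159 + 100) - 16221)*(8818 + (8 + 4*(-36)**2 + 6*(-36))) = 34197 + (259 - 16221)*(8818 + (8 + 4*1296 - 216)) = 34197 - 15962*(8818 + (8 + 5184 - 216)) = 34197 - 15962*(8818 + 4976) = 34197 - 15962*13794 = 34197 - 220179828 = -220145631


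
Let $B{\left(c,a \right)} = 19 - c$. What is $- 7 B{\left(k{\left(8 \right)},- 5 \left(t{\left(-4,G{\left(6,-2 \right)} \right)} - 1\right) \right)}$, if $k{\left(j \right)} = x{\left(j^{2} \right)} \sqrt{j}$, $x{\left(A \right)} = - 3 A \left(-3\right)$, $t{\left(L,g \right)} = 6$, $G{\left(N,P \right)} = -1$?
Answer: $-133 + 8064 \sqrt{2} \approx 11271.0$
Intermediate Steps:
$x{\left(A \right)} = 9 A$
$k{\left(j \right)} = 9 j^{\frac{5}{2}}$ ($k{\left(j \right)} = 9 j^{2} \sqrt{j} = 9 j^{\frac{5}{2}}$)
$- 7 B{\left(k{\left(8 \right)},- 5 \left(t{\left(-4,G{\left(6,-2 \right)} \right)} - 1\right) \right)} = - 7 \left(19 - 9 \cdot 8^{\frac{5}{2}}\right) = - 7 \left(19 - 9 \cdot 128 \sqrt{2}\right) = - 7 \left(19 - 1152 \sqrt{2}\right) = -133 + 8064 \sqrt{2}$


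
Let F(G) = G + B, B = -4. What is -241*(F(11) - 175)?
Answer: 40488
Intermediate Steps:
F(G) = -4 + G (F(G) = G - 4 = -4 + G)
-241*(F(11) - 175) = -241*((-4 + 11) - 175) = -241*(7 - 175) = -241*(-168) = 40488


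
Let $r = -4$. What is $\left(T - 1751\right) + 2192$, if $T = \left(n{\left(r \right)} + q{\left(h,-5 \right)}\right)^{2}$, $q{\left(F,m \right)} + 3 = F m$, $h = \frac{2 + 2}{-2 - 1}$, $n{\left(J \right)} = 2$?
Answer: $\frac{4258}{9} \approx 473.11$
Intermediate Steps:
$h = - \frac{4}{3}$ ($h = \frac{4}{-3} = 4 \left(- \frac{1}{3}\right) = - \frac{4}{3} \approx -1.3333$)
$q{\left(F,m \right)} = -3 + F m$
$T = \frac{289}{9}$ ($T = \left(2 - - \frac{11}{3}\right)^{2} = \left(2 + \left(-3 + \frac{20}{3}\right)\right)^{2} = \left(2 + \frac{11}{3}\right)^{2} = \left(\frac{17}{3}\right)^{2} = \frac{289}{9} \approx 32.111$)
$\left(T - 1751\right) + 2192 = \left(\frac{289}{9} - 1751\right) + 2192 = - \frac{15470}{9} + 2192 = \frac{4258}{9}$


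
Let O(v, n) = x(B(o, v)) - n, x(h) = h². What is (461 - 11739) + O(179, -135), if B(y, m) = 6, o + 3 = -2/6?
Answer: -11107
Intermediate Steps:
o = -10/3 (o = -3 - 2/6 = -3 - 2*⅙ = -3 - ⅓ = -10/3 ≈ -3.3333)
O(v, n) = 36 - n (O(v, n) = 6² - n = 36 - n)
(461 - 11739) + O(179, -135) = (461 - 11739) + (36 - 1*(-135)) = -11278 + (36 + 135) = -11278 + 171 = -11107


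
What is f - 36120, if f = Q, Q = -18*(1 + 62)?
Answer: -37254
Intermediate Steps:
Q = -1134 (Q = -18*63 = -1134)
f = -1134
f - 36120 = -1134 - 36120 = -37254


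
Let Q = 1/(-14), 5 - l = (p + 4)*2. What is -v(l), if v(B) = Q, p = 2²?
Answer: 1/14 ≈ 0.071429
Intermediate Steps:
p = 4
l = -11 (l = 5 - (4 + 4)*2 = 5 - 8*2 = 5 - 1*16 = 5 - 16 = -11)
Q = -1/14 ≈ -0.071429
v(B) = -1/14
-v(l) = -1*(-1/14) = 1/14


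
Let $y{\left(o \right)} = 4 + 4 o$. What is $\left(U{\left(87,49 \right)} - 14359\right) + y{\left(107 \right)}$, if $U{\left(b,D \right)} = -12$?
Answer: $-13939$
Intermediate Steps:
$\left(U{\left(87,49 \right)} - 14359\right) + y{\left(107 \right)} = \left(-12 - 14359\right) + \left(4 + 4 \cdot 107\right) = -14371 + \left(4 + 428\right) = -14371 + 432 = -13939$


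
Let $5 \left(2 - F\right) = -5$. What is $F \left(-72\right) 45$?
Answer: $-9720$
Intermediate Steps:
$F = 3$ ($F = 2 - -1 = 2 + 1 = 3$)
$F \left(-72\right) 45 = 3 \left(-72\right) 45 = \left(-216\right) 45 = -9720$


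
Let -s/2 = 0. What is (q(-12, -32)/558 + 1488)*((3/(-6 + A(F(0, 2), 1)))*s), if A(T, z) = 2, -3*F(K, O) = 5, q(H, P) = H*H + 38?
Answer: 0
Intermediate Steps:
q(H, P) = 38 + H² (q(H, P) = H² + 38 = 38 + H²)
F(K, O) = -5/3 (F(K, O) = -⅓*5 = -5/3)
s = 0 (s = -2*0 = 0)
(q(-12, -32)/558 + 1488)*((3/(-6 + A(F(0, 2), 1)))*s) = ((38 + (-12)²)/558 + 1488)*((3/(-6 + 2))*0) = ((38 + 144)*(1/558) + 1488)*((3/(-4))*0) = (182*(1/558) + 1488)*((3*(-¼))*0) = (91/279 + 1488)*(-¾*0) = (415243/279)*0 = 0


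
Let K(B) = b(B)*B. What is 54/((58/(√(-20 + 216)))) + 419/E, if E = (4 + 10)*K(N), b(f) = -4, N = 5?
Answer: 93689/8120 ≈ 11.538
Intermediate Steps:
K(B) = -4*B
E = -280 (E = (4 + 10)*(-4*5) = 14*(-20) = -280)
54/((58/(√(-20 + 216)))) + 419/E = 54/((58/(√(-20 + 216)))) + 419/(-280) = 54/((58/(√196))) + 419*(-1/280) = 54/((58/14)) - 419/280 = 54/((58*(1/14))) - 419/280 = 54/(29/7) - 419/280 = 54*(7/29) - 419/280 = 378/29 - 419/280 = 93689/8120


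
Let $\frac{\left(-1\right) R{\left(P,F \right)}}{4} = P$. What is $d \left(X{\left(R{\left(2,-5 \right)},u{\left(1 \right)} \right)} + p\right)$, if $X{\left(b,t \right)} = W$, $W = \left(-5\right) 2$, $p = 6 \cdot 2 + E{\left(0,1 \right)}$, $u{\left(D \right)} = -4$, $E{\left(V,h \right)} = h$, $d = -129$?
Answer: $-387$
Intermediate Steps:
$R{\left(P,F \right)} = - 4 P$
$p = 13$ ($p = 6 \cdot 2 + 1 = 12 + 1 = 13$)
$W = -10$
$X{\left(b,t \right)} = -10$
$d \left(X{\left(R{\left(2,-5 \right)},u{\left(1 \right)} \right)} + p\right) = - 129 \left(-10 + 13\right) = \left(-129\right) 3 = -387$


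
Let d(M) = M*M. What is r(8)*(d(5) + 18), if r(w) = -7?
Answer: -301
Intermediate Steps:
d(M) = M²
r(8)*(d(5) + 18) = -7*(5² + 18) = -7*(25 + 18) = -7*43 = -301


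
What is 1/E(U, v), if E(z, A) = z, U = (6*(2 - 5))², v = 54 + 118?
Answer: 1/324 ≈ 0.0030864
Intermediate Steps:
v = 172
U = 324 (U = (6*(-3))² = (-18)² = 324)
1/E(U, v) = 1/324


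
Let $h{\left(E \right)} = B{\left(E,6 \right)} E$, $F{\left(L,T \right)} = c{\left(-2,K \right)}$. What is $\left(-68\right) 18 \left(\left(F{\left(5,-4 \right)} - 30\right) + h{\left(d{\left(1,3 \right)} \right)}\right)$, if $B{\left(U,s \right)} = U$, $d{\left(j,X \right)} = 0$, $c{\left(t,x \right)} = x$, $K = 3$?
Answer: $33048$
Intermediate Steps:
$F{\left(L,T \right)} = 3$
$h{\left(E \right)} = E^{2}$ ($h{\left(E \right)} = E E = E^{2}$)
$\left(-68\right) 18 \left(\left(F{\left(5,-4 \right)} - 30\right) + h{\left(d{\left(1,3 \right)} \right)}\right) = \left(-68\right) 18 \left(\left(3 - 30\right) + 0^{2}\right) = - 1224 \left(-27 + 0\right) = \left(-1224\right) \left(-27\right) = 33048$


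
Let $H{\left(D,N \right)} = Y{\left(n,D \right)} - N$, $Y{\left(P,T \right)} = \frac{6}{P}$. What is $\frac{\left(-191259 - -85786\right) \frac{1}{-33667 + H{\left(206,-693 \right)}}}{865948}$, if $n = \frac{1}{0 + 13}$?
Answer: $\frac{105473}{28486225408} \approx 3.7026 \cdot 10^{-6}$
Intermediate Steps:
$n = \frac{1}{13} \approx 0.076923$
$H{\left(D,N \right)} = 78 - N$ ($H{\left(D,N \right)} = 6 \frac{1}{\frac{1}{13}} - N = 6 \cdot 13 - N = 78 - N$)
$\frac{\left(-191259 - -85786\right) \frac{1}{-33667 + H{\left(206,-693 \right)}}}{865948} = \frac{\left(-191259 - -85786\right) \frac{1}{-33667 + \left(78 - -693\right)}}{865948} = \frac{-191259 + 85786}{-33667 + \left(78 + 693\right)} \frac{1}{865948} = - \frac{105473}{-33667 + 771} \cdot \frac{1}{865948} = - \frac{105473}{-32896} \cdot \frac{1}{865948} = \left(-105473\right) \left(- \frac{1}{32896}\right) \frac{1}{865948} = \frac{105473}{32896} \cdot \frac{1}{865948} = \frac{105473}{28486225408}$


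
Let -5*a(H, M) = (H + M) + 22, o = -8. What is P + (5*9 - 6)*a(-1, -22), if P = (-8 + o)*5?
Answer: -361/5 ≈ -72.200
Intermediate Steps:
a(H, M) = -22/5 - H/5 - M/5 (a(H, M) = -((H + M) + 22)/5 = -(22 + H + M)/5 = -22/5 - H/5 - M/5)
P = -80 (P = (-8 - 8)*5 = -16*5 = -80)
P + (5*9 - 6)*a(-1, -22) = -80 + (5*9 - 6)*(-22/5 - 1/5*(-1) - 1/5*(-22)) = -80 + (45 - 6)*(-22/5 + 1/5 + 22/5) = -80 + 39*(1/5) = -80 + 39/5 = -361/5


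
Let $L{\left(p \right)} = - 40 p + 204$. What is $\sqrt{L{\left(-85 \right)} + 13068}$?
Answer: $4 \sqrt{1042} \approx 129.12$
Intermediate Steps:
$L{\left(p \right)} = 204 - 40 p$
$\sqrt{L{\left(-85 \right)} + 13068} = \sqrt{\left(204 - -3400\right) + 13068} = \sqrt{\left(204 + 3400\right) + 13068} = \sqrt{3604 + 13068} = \sqrt{16672} = 4 \sqrt{1042}$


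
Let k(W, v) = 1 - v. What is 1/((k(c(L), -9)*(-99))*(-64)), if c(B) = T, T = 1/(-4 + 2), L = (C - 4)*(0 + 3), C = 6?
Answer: 1/63360 ≈ 1.5783e-5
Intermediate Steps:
L = 6 (L = (6 - 4)*(0 + 3) = 2*3 = 6)
T = -½ (T = 1/(-2) = -½ ≈ -0.50000)
c(B) = -½
1/((k(c(L), -9)*(-99))*(-64)) = 1/(((1 - 1*(-9))*(-99))*(-64)) = 1/(((1 + 9)*(-99))*(-64)) = 1/((10*(-99))*(-64)) = 1/(-990*(-64)) = 1/63360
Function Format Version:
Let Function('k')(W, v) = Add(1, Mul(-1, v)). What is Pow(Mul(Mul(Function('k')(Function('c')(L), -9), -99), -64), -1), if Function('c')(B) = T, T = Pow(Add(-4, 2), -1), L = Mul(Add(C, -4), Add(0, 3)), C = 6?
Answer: Rational(1, 63360) ≈ 1.5783e-5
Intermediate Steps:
L = 6 (L = Mul(Add(6, -4), Add(0, 3)) = Mul(2, 3) = 6)
T = Rational(-1, 2) (T = Pow(-2, -1) = Rational(-1, 2) ≈ -0.50000)
Function('c')(B) = Rational(-1, 2)
Pow(Mul(Mul(Function('k')(Function('c')(L), -9), -99), -64), -1) = Pow(Mul(Mul(Add(1, Mul(-1, -9)), -99), -64), -1) = Pow(Mul(Mul(Add(1, 9), -99), -64), -1) = Pow(Mul(Mul(10, -99), -64), -1) = Pow(Mul(-990, -64), -1) = Pow(63360, -1) = Rational(1, 63360)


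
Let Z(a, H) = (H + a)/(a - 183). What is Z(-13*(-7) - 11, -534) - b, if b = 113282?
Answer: -11667592/103 ≈ -1.1328e+5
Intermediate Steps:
Z(a, H) = (H + a)/(-183 + a)
Z(-13*(-7) - 11, -534) - b = (-534 + (-13*(-7) - 11))/(-183 + (-13*(-7) - 11)) - 1*113282 = (-534 + (91 - 11))/(-183 + (91 - 11)) - 113282 = (-534 + 80)/(-183 + 80) - 113282 = -454/(-103) - 113282 = -1/103*(-454) - 113282 = 454/103 - 113282 = -11667592/103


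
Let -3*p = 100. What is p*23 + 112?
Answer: -1964/3 ≈ -654.67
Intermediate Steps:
p = -100/3 (p = -1/3*100 = -100/3 ≈ -33.333)
p*23 + 112 = -100/3*23 + 112 = -2300/3 + 112 = -1964/3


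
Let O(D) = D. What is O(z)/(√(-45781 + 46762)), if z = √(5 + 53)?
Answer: √6322/327 ≈ 0.24315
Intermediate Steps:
z = √58 ≈ 7.6158
O(z)/(√(-45781 + 46762)) = √58/(√(-45781 + 46762)) = √58/(√981) = √58/((3*√109)) = √58*(√109/327) = √6322/327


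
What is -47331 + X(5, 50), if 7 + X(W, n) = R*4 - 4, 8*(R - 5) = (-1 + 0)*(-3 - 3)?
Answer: -47319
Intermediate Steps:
R = 23/4 (R = 5 + ((-1 + 0)*(-3 - 3))/8 = 5 + (-1*(-6))/8 = 5 + (⅛)*6 = 5 + ¾ = 23/4 ≈ 5.7500)
X(W, n) = 12 (X(W, n) = -7 + ((23/4)*4 - 4) = -7 + (23 - 4) = -7 + 19 = 12)
-47331 + X(5, 50) = -47331 + 12 = -47319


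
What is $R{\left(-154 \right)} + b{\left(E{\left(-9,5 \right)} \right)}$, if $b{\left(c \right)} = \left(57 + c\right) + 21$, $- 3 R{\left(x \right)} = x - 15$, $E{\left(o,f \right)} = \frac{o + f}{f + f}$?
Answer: $\frac{2009}{15} \approx 133.93$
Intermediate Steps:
$E{\left(o,f \right)} = \frac{f + o}{2 f}$
$R{\left(x \right)} = 5 - \frac{x}{3}$ ($R{\left(x \right)} = - \frac{x - 15}{3} = - \frac{-15 + x}{3} = 5 - \frac{x}{3}$)
$b{\left(c \right)} = 78 + c$
$R{\left(-154 \right)} + b{\left(E{\left(-9,5 \right)} \right)} = \left(5 - - \frac{154}{3}\right) + \left(78 + \frac{5 - 9}{2 \cdot 5}\right) = \left(5 + \frac{154}{3}\right) + \left(78 + \frac{1}{2} \cdot \frac{1}{5} \left(-4\right)\right) = \frac{169}{3} + \left(78 - \frac{2}{5}\right) = \frac{169}{3} + \frac{388}{5} = \frac{2009}{15}$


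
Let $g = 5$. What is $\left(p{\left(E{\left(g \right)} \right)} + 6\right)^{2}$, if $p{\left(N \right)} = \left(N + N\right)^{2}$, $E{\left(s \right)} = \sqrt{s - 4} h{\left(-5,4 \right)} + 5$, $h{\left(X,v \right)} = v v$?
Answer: $3132900$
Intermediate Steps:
$h{\left(X,v \right)} = v^{2}$
$E{\left(s \right)} = 5 + 16 \sqrt{-4 + s}$ ($E{\left(s \right)} = \sqrt{s - 4} \cdot 4^{2} + 5 = \sqrt{-4 + s} 16 + 5 = 16 \sqrt{-4 + s} + 5 = 5 + 16 \sqrt{-4 + s}$)
$p{\left(N \right)} = 4 N^{2}$ ($p{\left(N \right)} = \left(2 N\right)^{2} = 4 N^{2}$)
$\left(p{\left(E{\left(g \right)} \right)} + 6\right)^{2} = \left(4 \left(5 + 16 \sqrt{-4 + 5}\right)^{2} + 6\right)^{2} = \left(4 \left(5 + 16 \sqrt{1}\right)^{2} + 6\right)^{2} = \left(4 \left(5 + 16 \cdot 1\right)^{2} + 6\right)^{2} = \left(4 \left(5 + 16\right)^{2} + 6\right)^{2} = \left(4 \cdot 21^{2} + 6\right)^{2} = \left(4 \cdot 441 + 6\right)^{2} = \left(1764 + 6\right)^{2} = 1770^{2} = 3132900$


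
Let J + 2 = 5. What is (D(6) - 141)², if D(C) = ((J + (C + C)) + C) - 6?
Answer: 15876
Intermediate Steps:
J = 3 (J = -2 + 5 = 3)
D(C) = -3 + 3*C (D(C) = ((3 + (C + C)) + C) - 6 = ((3 + 2*C) + C) - 6 = (3 + 3*C) - 6 = -3 + 3*C)
(D(6) - 141)² = ((-3 + 3*6) - 141)² = ((-3 + 18) - 141)² = (15 - 141)² = (-126)² = 15876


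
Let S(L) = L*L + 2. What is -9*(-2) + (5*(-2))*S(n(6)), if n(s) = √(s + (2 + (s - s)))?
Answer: -82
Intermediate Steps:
n(s) = √(2 + s) (n(s) = √(s + (2 + 0)) = √(s + 2) = √(2 + s))
S(L) = 2 + L² (S(L) = L² + 2 = 2 + L²)
-9*(-2) + (5*(-2))*S(n(6)) = -9*(-2) + (5*(-2))*(2 + (√(2 + 6))²) = 18 - 10*(2 + (√8)²) = 18 - 10*(2 + (2*√2)²) = 18 - 10*(2 + 8) = 18 - 10*10 = 18 - 100 = -82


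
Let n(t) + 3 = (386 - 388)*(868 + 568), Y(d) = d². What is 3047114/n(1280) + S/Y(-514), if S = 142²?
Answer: -201244339711/189890875 ≈ -1059.8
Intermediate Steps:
S = 20164
n(t) = -2875 (n(t) = -3 + (386 - 388)*(868 + 568) = -3 - 2*1436 = -3 - 2872 = -2875)
3047114/n(1280) + S/Y(-514) = 3047114/(-2875) + 20164/((-514)²) = 3047114*(-1/2875) + 20164/264196 = -3047114/2875 + 20164*(1/264196) = -3047114/2875 + 5041/66049 = -201244339711/189890875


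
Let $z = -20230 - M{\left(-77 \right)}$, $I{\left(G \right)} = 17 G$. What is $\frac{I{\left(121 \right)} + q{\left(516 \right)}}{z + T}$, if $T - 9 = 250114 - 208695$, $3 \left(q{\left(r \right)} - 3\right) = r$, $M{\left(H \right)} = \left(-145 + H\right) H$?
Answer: $\frac{31}{57} \approx 0.54386$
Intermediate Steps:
$M{\left(H \right)} = H \left(-145 + H\right)$
$q{\left(r \right)} = 3 + \frac{r}{3}$
$T = 41428$ ($T = 9 + \left(250114 - 208695\right) = 9 + 41419 = 41428$)
$z = -37324$ ($z = -20230 - - 77 \left(-145 - 77\right) = -20230 - \left(-77\right) \left(-222\right) = -20230 - 17094 = -37324$)
$\frac{I{\left(121 \right)} + q{\left(516 \right)}}{z + T} = \frac{17 \cdot 121 + \left(3 + \frac{1}{3} \cdot 516\right)}{-37324 + 41428} = \frac{2057 + \left(3 + 172\right)}{4104} = \left(2057 + 175\right) \frac{1}{4104} = 2232 \cdot \frac{1}{4104} = \frac{31}{57}$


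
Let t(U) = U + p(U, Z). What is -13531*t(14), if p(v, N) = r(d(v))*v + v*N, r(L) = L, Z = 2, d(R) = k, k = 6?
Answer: -1704906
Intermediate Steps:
d(R) = 6
p(v, N) = 6*v + N*v (p(v, N) = 6*v + v*N = 6*v + N*v)
t(U) = 9*U (t(U) = U + U*(6 + 2) = U + U*8 = U + 8*U = 9*U)
-13531*t(14) = -121779*14 = -13531*126 = -1704906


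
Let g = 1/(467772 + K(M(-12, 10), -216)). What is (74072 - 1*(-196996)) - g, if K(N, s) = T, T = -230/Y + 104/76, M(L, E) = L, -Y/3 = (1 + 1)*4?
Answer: 28910625529656/106654513 ≈ 2.7107e+5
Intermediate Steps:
Y = -24 (Y = -3*(1 + 1)*4 = -6*4 = -3*8 = -24)
T = 2497/228 (T = -230/(-24) + 104/76 = -230*(-1/24) + 104*(1/76) = 115/12 + 26/19 = 2497/228 ≈ 10.952)
K(N, s) = 2497/228
g = 228/106654513 (g = 1/(467772 + 2497/228) = 1/(106654513/228) = 228/106654513 ≈ 2.1377e-6)
(74072 - 1*(-196996)) - g = (74072 - 1*(-196996)) - 1*228/106654513 = (74072 + 196996) - 228/106654513 = 271068 - 228/106654513 = 28910625529656/106654513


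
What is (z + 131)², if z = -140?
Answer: 81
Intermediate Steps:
(z + 131)² = (-140 + 131)² = (-9)² = 81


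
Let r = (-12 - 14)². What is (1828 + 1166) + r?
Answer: 3670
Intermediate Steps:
r = 676 (r = (-26)² = 676)
(1828 + 1166) + r = (1828 + 1166) + 676 = 2994 + 676 = 3670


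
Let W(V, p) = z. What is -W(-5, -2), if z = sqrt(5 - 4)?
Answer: -1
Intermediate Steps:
z = 1 (z = sqrt(1) = 1)
W(V, p) = 1
-W(-5, -2) = -1*1 = -1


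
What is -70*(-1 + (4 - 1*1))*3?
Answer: -420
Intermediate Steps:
-70*(-1 + (4 - 1*1))*3 = -70*(-1 + (4 - 1))*3 = -70*(-1 + 3)*3 = -140*3 = -70*6 = -420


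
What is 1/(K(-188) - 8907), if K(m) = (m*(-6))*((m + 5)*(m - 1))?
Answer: 1/39005229 ≈ 2.5638e-8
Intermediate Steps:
K(m) = -6*m*(-1 + m)*(5 + m) (K(m) = (-6*m)*((5 + m)*(-1 + m)) = (-6*m)*((-1 + m)*(5 + m)) = -6*m*(-1 + m)*(5 + m))
1/(K(-188) - 8907) = 1/(6*(-188)*(5 - 1*(-188)**2 - 4*(-188)) - 8907) = 1/(6*(-188)*(5 - 1*35344 + 752) - 8907) = 1/(6*(-188)*(5 - 35344 + 752) - 8907) = 1/(6*(-188)*(-34587) - 8907) = 1/(39014136 - 8907) = 1/39005229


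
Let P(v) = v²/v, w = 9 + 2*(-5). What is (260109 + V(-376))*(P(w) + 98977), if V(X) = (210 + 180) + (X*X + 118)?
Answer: 39787659168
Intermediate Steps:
w = -1 (w = 9 - 10 = -1)
P(v) = v
V(X) = 508 + X² (V(X) = 390 + (X² + 118) = 390 + (118 + X²) = 508 + X²)
(260109 + V(-376))*(P(w) + 98977) = (260109 + (508 + (-376)²))*(-1 + 98977) = (260109 + (508 + 141376))*98976 = (260109 + 141884)*98976 = 401993*98976 = 39787659168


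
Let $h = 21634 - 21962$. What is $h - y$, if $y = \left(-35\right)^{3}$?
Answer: $42547$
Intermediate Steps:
$y = -42875$
$h = -328$ ($h = 21634 - 21962 = -328$)
$h - y = -328 - -42875 = -328 + 42875 = 42547$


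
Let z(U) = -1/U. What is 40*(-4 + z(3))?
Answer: -520/3 ≈ -173.33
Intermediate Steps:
40*(-4 + z(3)) = 40*(-4 - 1/3) = 40*(-4 - 1*⅓) = 40*(-4 - ⅓) = 40*(-13/3) = -520/3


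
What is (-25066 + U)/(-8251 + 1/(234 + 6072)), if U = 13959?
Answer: 70040742/52030805 ≈ 1.3461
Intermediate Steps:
(-25066 + U)/(-8251 + 1/(234 + 6072)) = (-25066 + 13959)/(-8251 + 1/(234 + 6072)) = -11107/(-8251 + 1/6306) = -11107/(-52030805/6306) = -11107*(-6306/52030805) = 70040742/52030805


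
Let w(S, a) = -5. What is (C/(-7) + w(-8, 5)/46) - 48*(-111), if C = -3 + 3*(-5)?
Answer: 1716409/322 ≈ 5330.5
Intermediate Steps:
C = -18 (C = -3 - 15 = -18)
(C/(-7) + w(-8, 5)/46) - 48*(-111) = (-18/(-7) - 5/46) - 48*(-111) = (-18*(-⅐) - 5*1/46) + 5328 = (18/7 - 5/46) + 5328 = 793/322 + 5328 = 1716409/322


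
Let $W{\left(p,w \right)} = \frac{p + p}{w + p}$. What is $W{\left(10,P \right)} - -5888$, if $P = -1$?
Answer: $\frac{53012}{9} \approx 5890.2$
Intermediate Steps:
$W{\left(p,w \right)} = \frac{2 p}{p + w}$
$W{\left(10,P \right)} - -5888 = 2 \cdot 10 \frac{1}{10 - 1} - -5888 = 2 \cdot 10 \cdot \frac{1}{9} + 5888 = \frac{20}{9} + 5888 = \frac{53012}{9}$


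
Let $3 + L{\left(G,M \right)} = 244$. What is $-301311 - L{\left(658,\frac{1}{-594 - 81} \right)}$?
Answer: $-301552$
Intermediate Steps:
$L{\left(G,M \right)} = 241$ ($L{\left(G,M \right)} = -3 + 244 = 241$)
$-301311 - L{\left(658,\frac{1}{-594 - 81} \right)} = -301311 - 241 = -301552$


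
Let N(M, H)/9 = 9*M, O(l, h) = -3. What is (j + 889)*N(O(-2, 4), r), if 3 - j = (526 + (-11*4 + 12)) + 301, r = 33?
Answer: -23571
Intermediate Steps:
N(M, H) = 81*M (N(M, H) = 9*(9*M) = 81*M)
j = -792 (j = 3 - ((526 + (-11*4 + 12)) + 301) = 3 - ((526 + (-44 + 12)) + 301) = 3 - ((526 - 32) + 301) = 3 - (494 + 301) = 3 - 1*795 = 3 - 795 = -792)
(j + 889)*N(O(-2, 4), r) = (-792 + 889)*(81*(-3)) = 97*(-243) = -23571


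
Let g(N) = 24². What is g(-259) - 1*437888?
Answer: -437312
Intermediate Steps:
g(N) = 576
g(-259) - 1*437888 = 576 - 1*437888 = 576 - 437888 = -437312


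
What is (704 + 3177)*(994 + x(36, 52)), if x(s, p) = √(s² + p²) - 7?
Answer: 3830547 + 77620*√10 ≈ 4.0760e+6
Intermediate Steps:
x(s, p) = -7 + √(p² + s²) (x(s, p) = √(p² + s²) - 7 = -7 + √(p² + s²))
(704 + 3177)*(994 + x(36, 52)) = (704 + 3177)*(994 + (-7 + √(52² + 36²))) = 3881*(994 + (-7 + √(2704 + 1296))) = 3881*(994 + (-7 + √4000)) = 3881*(994 + (-7 + 20*√10)) = 3881*(987 + 20*√10) = 3830547 + 77620*√10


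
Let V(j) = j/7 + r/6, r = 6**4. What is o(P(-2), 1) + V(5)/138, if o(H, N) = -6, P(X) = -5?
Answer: -4279/966 ≈ -4.4296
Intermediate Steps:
r = 1296
V(j) = 216 + j/7 (V(j) = j/7 + 1296/6 = j*(1/7) + 1296*(1/6) = j/7 + 216 = 216 + j/7)
o(P(-2), 1) + V(5)/138 = -6 + (216 + (1/7)*5)/138 = -6 + (216 + 5/7)*(1/138) = -6 + (1517/7)*(1/138) = -6 + 1517/966 = -4279/966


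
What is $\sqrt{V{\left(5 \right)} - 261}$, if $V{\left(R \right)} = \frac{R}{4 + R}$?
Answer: $\frac{2 i \sqrt{586}}{3} \approx 16.138 i$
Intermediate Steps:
$V{\left(R \right)} = \frac{R}{4 + R}$
$\sqrt{V{\left(5 \right)} - 261} = \sqrt{\frac{5}{4 + 5} - 261} = \sqrt{\frac{5}{9} - 261} = \sqrt{- \frac{2344}{9}} = \frac{2 i \sqrt{586}}{3}$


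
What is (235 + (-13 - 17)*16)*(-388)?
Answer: 95060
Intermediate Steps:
(235 + (-13 - 17)*16)*(-388) = (235 - 30*16)*(-388) = (235 - 480)*(-388) = -245*(-388) = 95060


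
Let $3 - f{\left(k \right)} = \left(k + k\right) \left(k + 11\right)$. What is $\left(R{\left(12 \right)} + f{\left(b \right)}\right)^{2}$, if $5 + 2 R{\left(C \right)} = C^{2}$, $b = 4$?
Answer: $\frac{9025}{4} \approx 2256.3$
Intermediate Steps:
$f{\left(k \right)} = 3 - 2 k \left(11 + k\right)$ ($f{\left(k \right)} = 3 - \left(k + k\right) \left(k + 11\right) = 3 - 2 k \left(11 + k\right)$)
$R{\left(C \right)} = - \frac{5}{2} + \frac{C^{2}}{2}$
$\left(R{\left(12 \right)} + f{\left(b \right)}\right)^{2} = \left(\left(- \frac{5}{2} + \frac{12^{2}}{2}\right) - \left(85 + 32\right)\right)^{2} = \left(\left(- \frac{5}{2} + \frac{1}{2} \cdot 144\right) - 117\right)^{2} = \left(\left(- \frac{5}{2} + 72\right) - 117\right)^{2} = \left(\frac{139}{2} - 117\right)^{2} = \left(- \frac{95}{2}\right)^{2} = \frac{9025}{4}$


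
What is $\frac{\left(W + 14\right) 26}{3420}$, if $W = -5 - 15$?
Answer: $- \frac{13}{285} \approx -0.045614$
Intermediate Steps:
$W = -20$ ($W = -5 - 15 = -20$)
$\frac{\left(W + 14\right) 26}{3420} = \frac{\left(-20 + 14\right) 26}{3420} = \left(-6\right) 26 \cdot \frac{1}{3420} = \left(-156\right) \frac{1}{3420} = - \frac{13}{285}$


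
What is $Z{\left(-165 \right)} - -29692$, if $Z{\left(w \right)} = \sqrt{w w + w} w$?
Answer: $29692 - 330 \sqrt{6765} \approx 2549.6$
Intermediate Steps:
$Z{\left(w \right)} = w \sqrt{w + w^{2}}$ ($Z{\left(w \right)} = \sqrt{w^{2} + w} w = \sqrt{w + w^{2}} w = w \sqrt{w + w^{2}}$)
$Z{\left(-165 \right)} - -29692 = - 165 \sqrt{- 165 \left(1 - 165\right)} - -29692 = - 165 \sqrt{\left(-165\right) \left(-164\right)} + 29692 = - 165 \sqrt{27060} + 29692 = - 165 \cdot 2 \sqrt{6765} + 29692 = - 330 \sqrt{6765} + 29692 = 29692 - 330 \sqrt{6765}$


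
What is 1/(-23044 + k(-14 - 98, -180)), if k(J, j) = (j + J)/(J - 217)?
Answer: -329/7581184 ≈ -4.3397e-5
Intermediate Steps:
k(J, j) = (J + j)/(-217 + J)
1/(-23044 + k(-14 - 98, -180)) = 1/(-23044 + ((-14 - 98) - 180)/(-217 + (-14 - 98))) = 1/(-23044 + (-112 - 180)/(-217 - 112)) = 1/(-23044 - 292/(-329)) = 1/(-23044 - 1/329*(-292)) = 1/(-23044 + 292/329) = 1/(-7581184/329) = -329/7581184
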